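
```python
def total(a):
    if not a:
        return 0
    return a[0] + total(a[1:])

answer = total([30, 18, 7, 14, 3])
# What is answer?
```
Call trace:
total(a=[30, 18, 7, 14, 3])
  total(a=[18, 7, 14, 3])
    total(a=[7, 14, 3])
      total(a=[14, 3])
        total(a=[3])
          total(a=[])
          -> return 0
        -> return 3
      -> return 17
    -> return 24
  -> return 42
-> return 72

Final answer: 72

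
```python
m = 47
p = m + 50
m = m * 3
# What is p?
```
Trace:
  m=47
  m=47, p=97
  m=141, p=97

Final answer: 97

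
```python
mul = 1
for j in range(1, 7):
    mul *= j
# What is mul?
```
Trace:
  mul=1
  mul=1, j=1
  mul=2, j=2
  mul=6, j=3
  mul=24, j=4
  mul=120, j=5
  mul=720, j=6

Final answer: 720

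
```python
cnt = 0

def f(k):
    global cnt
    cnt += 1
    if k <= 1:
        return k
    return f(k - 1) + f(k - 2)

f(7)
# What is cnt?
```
Call trace (a repeated sub-call is expanded the first time; later identical calls just restate its return value):
f(k=7)
  f(k=6)
    f(k=5)
      f(k=4)
        f(k=3)
          f(k=2)
            f(k=1)
            -> return 1
            f(k=0)
            -> return 0
          -> return 1
          f(k=1)
          -> return 1
        -> return 2
        f(k=2) -> return 1  (same call as traced above)
      -> return 3
      f(k=3) -> return 2  (same call as traced above)
    -> return 5
    f(k=4) -> return 3  (same call as traced above)
  -> return 8
  f(k=5) -> return 5  (same call as traced above)
-> return 13

cnt is incremented once per call, so count the calls in each subtree. Let C(k) = number of calls made by f(k).
C(0) = C(1) = 1 (base case, no recursion); C(k) = 1 + C(k - 1) + C(k - 2) otherwise.
C(2) = 1 + C(1) + C(0) = 1 + 1 + 1 = 3
C(3) = 1 + C(2) + C(1) = 1 + 3 + 1 = 5
C(4) = 1 + C(3) + C(2) = 1 + 5 + 3 = 9
C(5) = 1 + C(4) + C(3) = 1 + 9 + 5 = 15
C(6) = 1 + C(5) + C(4) = 1 + 15 + 9 = 25
C(7) = 1 + C(6) + C(5) = 1 + 25 + 15 = 41
cnt = C(7) = 41

Final answer: 41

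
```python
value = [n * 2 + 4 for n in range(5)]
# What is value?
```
Trace:
  n=0
  n=1
  n=2
  n=3
  n=4
  value=[4, 6, 8, 10, 12]

Final answer: [4, 6, 8, 10, 12]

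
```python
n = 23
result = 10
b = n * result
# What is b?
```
Trace:
  n=23
  n=23, result=10
  n=23, result=10, b=230

Final answer: 230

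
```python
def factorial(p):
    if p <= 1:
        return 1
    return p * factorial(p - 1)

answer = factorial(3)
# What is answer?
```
Call trace:
factorial(p=3)
  factorial(p=2)
    factorial(p=1)
    -> return 1
  -> return 2
-> return 6

Final answer: 6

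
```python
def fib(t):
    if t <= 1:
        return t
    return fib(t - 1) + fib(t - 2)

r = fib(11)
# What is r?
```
Call trace (a repeated sub-call is expanded the first time; later identical calls just restate its return value):
fib(t=11)
  fib(t=10)
    fib(t=9)
      fib(t=8)
        fib(t=7)
          fib(t=6)
            fib(t=5)
              fib(t=4)
                fib(t=3)
                  fib(t=2)
                    fib(t=1)
                    -> return 1
                    fib(t=0)
                    -> return 0
                  -> return 1
                  fib(t=1)
                  -> return 1
                -> return 2
                fib(t=2) -> return 1  (same call as traced above)
              -> return 3
              fib(t=3) -> return 2  (same call as traced above)
            -> return 5
            fib(t=4) -> return 3  (same call as traced above)
          -> return 8
          fib(t=5) -> return 5  (same call as traced above)
        -> return 13
        fib(t=6) -> return 8  (same call as traced above)
      -> return 21
      fib(t=7) -> return 13  (same call as traced above)
    -> return 34
    fib(t=8) -> return 21  (same call as traced above)
  -> return 55
  fib(t=9) -> return 34  (same call as traced above)
-> return 89

Final answer: 89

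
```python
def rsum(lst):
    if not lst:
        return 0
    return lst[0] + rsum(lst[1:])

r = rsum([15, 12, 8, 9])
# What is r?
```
Call trace:
rsum(lst=[15, 12, 8, 9])
  rsum(lst=[12, 8, 9])
    rsum(lst=[8, 9])
      rsum(lst=[9])
        rsum(lst=[])
        -> return 0
      -> return 9
    -> return 17
  -> return 29
-> return 44

Final answer: 44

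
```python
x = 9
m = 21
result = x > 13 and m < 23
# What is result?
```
Trace:
  x=9
  x=9, m=21
  x=9, m=21, result=False

Final answer: False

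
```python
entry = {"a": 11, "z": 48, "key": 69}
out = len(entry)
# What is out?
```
Trace:
  entry={'a': 11, 'z': 48, 'key': 69}
  entry={'a': 11, 'z': 48, 'key': 69}, out=3

Final answer: 3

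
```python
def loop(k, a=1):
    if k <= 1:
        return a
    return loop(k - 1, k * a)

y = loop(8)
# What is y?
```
Call trace:
loop(k=8, a=1)
  loop(k=7, a=8)
    loop(k=6, a=56)
      loop(k=5, a=336)
        loop(k=4, a=1680)
          loop(k=3, a=6720)
            loop(k=2, a=20160)
              loop(k=1, a=40320)
              -> return 40320
            -> return 40320
          -> return 40320
        -> return 40320
      -> return 40320
    -> return 40320
  -> return 40320
-> return 40320

Final answer: 40320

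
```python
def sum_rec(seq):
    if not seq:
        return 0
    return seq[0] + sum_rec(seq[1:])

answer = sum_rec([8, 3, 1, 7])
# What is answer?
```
Call trace:
sum_rec(seq=[8, 3, 1, 7])
  sum_rec(seq=[3, 1, 7])
    sum_rec(seq=[1, 7])
      sum_rec(seq=[7])
        sum_rec(seq=[])
        -> return 0
      -> return 7
    -> return 8
  -> return 11
-> return 19

Final answer: 19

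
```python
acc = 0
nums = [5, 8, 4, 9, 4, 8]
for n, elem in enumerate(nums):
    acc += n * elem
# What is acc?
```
Trace:
  acc=0
  acc=0, n=0, elem=5
  acc=8, n=1, elem=8
  acc=16, n=2, elem=4
  acc=43, n=3, elem=9
  acc=59, n=4, elem=4
  acc=99, n=5, elem=8

Final answer: 99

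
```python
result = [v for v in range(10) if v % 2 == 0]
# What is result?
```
Trace:
  v=0
  v=1
  v=2
  v=3
  v=4
  v=5
  v=6
  v=7
  v=8
  v=9
  result=[0, 2, 4, 6, 8]

Final answer: [0, 2, 4, 6, 8]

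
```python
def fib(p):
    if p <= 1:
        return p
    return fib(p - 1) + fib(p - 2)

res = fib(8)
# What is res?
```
Call trace (a repeated sub-call is expanded the first time; later identical calls just restate its return value):
fib(p=8)
  fib(p=7)
    fib(p=6)
      fib(p=5)
        fib(p=4)
          fib(p=3)
            fib(p=2)
              fib(p=1)
              -> return 1
              fib(p=0)
              -> return 0
            -> return 1
            fib(p=1)
            -> return 1
          -> return 2
          fib(p=2) -> return 1  (same call as traced above)
        -> return 3
        fib(p=3) -> return 2  (same call as traced above)
      -> return 5
      fib(p=4) -> return 3  (same call as traced above)
    -> return 8
    fib(p=5) -> return 5  (same call as traced above)
  -> return 13
  fib(p=6) -> return 8  (same call as traced above)
-> return 21

Final answer: 21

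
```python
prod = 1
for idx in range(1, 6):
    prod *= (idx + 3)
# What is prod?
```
Trace:
  prod=1
  prod=4, idx=1
  prod=20, idx=2
  prod=120, idx=3
  prod=840, idx=4
  prod=6720, idx=5

Final answer: 6720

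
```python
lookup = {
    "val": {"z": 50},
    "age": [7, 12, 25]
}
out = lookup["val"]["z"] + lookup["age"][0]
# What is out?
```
Trace:
  lookup={'val': {'z': 50}, 'age': [7, 12, 25]}
  lookup={'val': {'z': 50}, 'age': [7, 12, 25]}, out=57

Final answer: 57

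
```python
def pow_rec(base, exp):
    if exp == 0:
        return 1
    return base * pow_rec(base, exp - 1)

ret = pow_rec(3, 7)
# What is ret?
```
Call trace:
pow_rec(base=3, exp=7)
  pow_rec(base=3, exp=6)
    pow_rec(base=3, exp=5)
      pow_rec(base=3, exp=4)
        pow_rec(base=3, exp=3)
          pow_rec(base=3, exp=2)
            pow_rec(base=3, exp=1)
              pow_rec(base=3, exp=0)
              -> return 1
            -> return 3
          -> return 9
        -> return 27
      -> return 81
    -> return 243
  -> return 729
-> return 2187

Final answer: 2187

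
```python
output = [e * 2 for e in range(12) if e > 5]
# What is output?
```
Trace:
  e=0
  e=1
  e=2
  e=3
  e=4
  e=5
  e=6
  e=7
  e=8
  e=9
  e=10
  e=11
  output=[12, 14, 16, 18, 20, 22]

Final answer: [12, 14, 16, 18, 20, 22]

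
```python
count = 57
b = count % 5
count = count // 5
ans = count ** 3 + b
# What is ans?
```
Trace:
  count=57
  count=57, b=2
  count=11, b=2
  count=11, b=2, ans=1333

Final answer: 1333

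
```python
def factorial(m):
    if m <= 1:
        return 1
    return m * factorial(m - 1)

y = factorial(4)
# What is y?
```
Call trace:
factorial(m=4)
  factorial(m=3)
    factorial(m=2)
      factorial(m=1)
      -> return 1
    -> return 2
  -> return 6
-> return 24

Final answer: 24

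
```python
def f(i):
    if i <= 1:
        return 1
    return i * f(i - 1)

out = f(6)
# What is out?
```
Call trace:
f(i=6)
  f(i=5)
    f(i=4)
      f(i=3)
        f(i=2)
          f(i=1)
          -> return 1
        -> return 2
      -> return 6
    -> return 24
  -> return 120
-> return 720

Final answer: 720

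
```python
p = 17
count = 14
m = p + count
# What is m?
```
Trace:
  p=17
  p=17, count=14
  p=17, count=14, m=31

Final answer: 31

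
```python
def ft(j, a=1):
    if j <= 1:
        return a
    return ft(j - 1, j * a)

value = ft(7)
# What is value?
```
Call trace:
ft(j=7, a=1)
  ft(j=6, a=7)
    ft(j=5, a=42)
      ft(j=4, a=210)
        ft(j=3, a=840)
          ft(j=2, a=2520)
            ft(j=1, a=5040)
            -> return 5040
          -> return 5040
        -> return 5040
      -> return 5040
    -> return 5040
  -> return 5040
-> return 5040

Final answer: 5040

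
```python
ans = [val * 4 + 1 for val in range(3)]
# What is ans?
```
Trace:
  val=0
  val=1
  val=2
  ans=[1, 5, 9]

Final answer: [1, 5, 9]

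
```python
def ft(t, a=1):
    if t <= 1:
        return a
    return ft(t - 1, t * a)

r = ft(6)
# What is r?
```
Call trace:
ft(t=6, a=1)
  ft(t=5, a=6)
    ft(t=4, a=30)
      ft(t=3, a=120)
        ft(t=2, a=360)
          ft(t=1, a=720)
          -> return 720
        -> return 720
      -> return 720
    -> return 720
  -> return 720
-> return 720

Final answer: 720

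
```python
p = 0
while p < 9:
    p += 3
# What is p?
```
Trace:
  p=0
  p=3
  p=6
  p=9

Final answer: 9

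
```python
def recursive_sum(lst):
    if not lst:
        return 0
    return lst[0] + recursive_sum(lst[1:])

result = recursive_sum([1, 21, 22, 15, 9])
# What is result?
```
Call trace:
recursive_sum(lst=[1, 21, 22, 15, 9])
  recursive_sum(lst=[21, 22, 15, 9])
    recursive_sum(lst=[22, 15, 9])
      recursive_sum(lst=[15, 9])
        recursive_sum(lst=[9])
          recursive_sum(lst=[])
          -> return 0
        -> return 9
      -> return 24
    -> return 46
  -> return 67
-> return 68

Final answer: 68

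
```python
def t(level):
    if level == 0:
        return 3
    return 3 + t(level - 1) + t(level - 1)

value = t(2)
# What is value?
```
Call trace (a repeated sub-call is expanded the first time; later identical calls just restate its return value):
t(level=2)
  t(level=1)
    t(level=0)
    -> return 3
    t(level=0)
    -> return 3
  -> return 9
  t(level=1) -> return 9  (same call as traced above)
-> return 21

Final answer: 21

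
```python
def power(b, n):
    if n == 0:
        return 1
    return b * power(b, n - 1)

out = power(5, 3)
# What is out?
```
Call trace:
power(b=5, n=3)
  power(b=5, n=2)
    power(b=5, n=1)
      power(b=5, n=0)
      -> return 1
    -> return 5
  -> return 25
-> return 125

Final answer: 125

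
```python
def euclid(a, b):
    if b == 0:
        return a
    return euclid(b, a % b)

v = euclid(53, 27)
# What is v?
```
Call trace:
euclid(a=53, b=27)
  euclid(a=27, b=26)
    euclid(a=26, b=1)
      euclid(a=1, b=0)
      -> return 1
    -> return 1
  -> return 1
-> return 1

Final answer: 1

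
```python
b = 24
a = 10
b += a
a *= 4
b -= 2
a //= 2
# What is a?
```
Trace:
  b=24
  b=24, a=10
  b=34, a=10
  b=34, a=40
  b=32, a=40
  b=32, a=20

Final answer: 20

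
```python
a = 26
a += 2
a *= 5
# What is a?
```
Trace:
  a=26
  a=28
  a=140

Final answer: 140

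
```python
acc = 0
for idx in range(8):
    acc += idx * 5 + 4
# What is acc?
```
Trace:
  acc=0
  acc=4, idx=0
  acc=13, idx=1
  acc=27, idx=2
  acc=46, idx=3
  acc=70, idx=4
  acc=99, idx=5
  acc=133, idx=6
  acc=172, idx=7

Final answer: 172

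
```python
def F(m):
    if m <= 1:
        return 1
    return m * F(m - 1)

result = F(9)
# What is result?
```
Call trace:
F(m=9)
  F(m=8)
    F(m=7)
      F(m=6)
        F(m=5)
          F(m=4)
            F(m=3)
              F(m=2)
                F(m=1)
                -> return 1
              -> return 2
            -> return 6
          -> return 24
        -> return 120
      -> return 720
    -> return 5040
  -> return 40320
-> return 362880

Final answer: 362880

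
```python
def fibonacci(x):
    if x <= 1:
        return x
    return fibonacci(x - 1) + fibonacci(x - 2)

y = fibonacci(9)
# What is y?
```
Call trace (a repeated sub-call is expanded the first time; later identical calls just restate its return value):
fibonacci(x=9)
  fibonacci(x=8)
    fibonacci(x=7)
      fibonacci(x=6)
        fibonacci(x=5)
          fibonacci(x=4)
            fibonacci(x=3)
              fibonacci(x=2)
                fibonacci(x=1)
                -> return 1
                fibonacci(x=0)
                -> return 0
              -> return 1
              fibonacci(x=1)
              -> return 1
            -> return 2
            fibonacci(x=2) -> return 1  (same call as traced above)
          -> return 3
          fibonacci(x=3) -> return 2  (same call as traced above)
        -> return 5
        fibonacci(x=4) -> return 3  (same call as traced above)
      -> return 8
      fibonacci(x=5) -> return 5  (same call as traced above)
    -> return 13
    fibonacci(x=6) -> return 8  (same call as traced above)
  -> return 21
  fibonacci(x=7) -> return 13  (same call as traced above)
-> return 34

Final answer: 34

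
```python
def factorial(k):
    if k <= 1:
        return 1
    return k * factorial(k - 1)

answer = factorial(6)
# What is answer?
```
Call trace:
factorial(k=6)
  factorial(k=5)
    factorial(k=4)
      factorial(k=3)
        factorial(k=2)
          factorial(k=1)
          -> return 1
        -> return 2
      -> return 6
    -> return 24
  -> return 120
-> return 720

Final answer: 720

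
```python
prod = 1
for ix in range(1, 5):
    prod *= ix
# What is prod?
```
Trace:
  prod=1
  prod=1, ix=1
  prod=2, ix=2
  prod=6, ix=3
  prod=24, ix=4

Final answer: 24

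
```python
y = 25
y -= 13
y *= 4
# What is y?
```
Trace:
  y=25
  y=12
  y=48

Final answer: 48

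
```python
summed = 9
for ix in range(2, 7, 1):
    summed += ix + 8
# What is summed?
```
Trace:
  summed=9
  summed=19, ix=2
  summed=30, ix=3
  summed=42, ix=4
  summed=55, ix=5
  summed=69, ix=6

Final answer: 69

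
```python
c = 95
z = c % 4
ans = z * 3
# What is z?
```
Trace:
  c=95
  c=95, z=3
  c=95, z=3, ans=9

Final answer: 3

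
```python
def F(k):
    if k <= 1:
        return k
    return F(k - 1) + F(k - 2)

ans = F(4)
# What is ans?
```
Call trace (a repeated sub-call is expanded the first time; later identical calls just restate its return value):
F(k=4)
  F(k=3)
    F(k=2)
      F(k=1)
      -> return 1
      F(k=0)
      -> return 0
    -> return 1
    F(k=1)
    -> return 1
  -> return 2
  F(k=2) -> return 1  (same call as traced above)
-> return 3

Final answer: 3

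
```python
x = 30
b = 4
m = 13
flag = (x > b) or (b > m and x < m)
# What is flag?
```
Trace:
  x=30
  x=30, b=4
  x=30, b=4, m=13
  x=30, b=4, m=13, flag=True

Final answer: True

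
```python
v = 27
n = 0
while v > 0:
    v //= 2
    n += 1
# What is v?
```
Trace:
  v=27
  v=27, n=0
  v=13, n=1
  v=6, n=2
  v=3, n=3
  v=1, n=4
  v=0, n=5

Final answer: 0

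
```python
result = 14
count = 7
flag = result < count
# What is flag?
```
Trace:
  result=14
  result=14, count=7
  result=14, count=7, flag=False

Final answer: False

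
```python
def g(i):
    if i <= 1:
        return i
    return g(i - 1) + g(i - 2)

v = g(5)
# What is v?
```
Call trace (a repeated sub-call is expanded the first time; later identical calls just restate its return value):
g(i=5)
  g(i=4)
    g(i=3)
      g(i=2)
        g(i=1)
        -> return 1
        g(i=0)
        -> return 0
      -> return 1
      g(i=1)
      -> return 1
    -> return 2
    g(i=2) -> return 1  (same call as traced above)
  -> return 3
  g(i=3) -> return 2  (same call as traced above)
-> return 5

Final answer: 5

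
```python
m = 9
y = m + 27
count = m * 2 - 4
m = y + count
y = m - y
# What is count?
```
Trace:
  m=9
  m=9, y=36
  m=9, y=36, count=14
  m=50, y=36, count=14
  m=50, y=14, count=14

Final answer: 14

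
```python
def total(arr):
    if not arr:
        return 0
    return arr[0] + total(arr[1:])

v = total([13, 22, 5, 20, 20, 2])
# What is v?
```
Call trace:
total(arr=[13, 22, 5, 20, 20, 2])
  total(arr=[22, 5, 20, 20, 2])
    total(arr=[5, 20, 20, 2])
      total(arr=[20, 20, 2])
        total(arr=[20, 2])
          total(arr=[2])
            total(arr=[])
            -> return 0
          -> return 2
        -> return 22
      -> return 42
    -> return 47
  -> return 69
-> return 82

Final answer: 82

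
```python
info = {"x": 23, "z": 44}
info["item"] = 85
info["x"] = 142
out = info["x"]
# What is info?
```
Trace:
  info={'x': 23, 'z': 44}
  info={'x': 23, 'z': 44, 'item': 85}
  info={'x': 142, 'z': 44, 'item': 85}
  info={'x': 142, 'z': 44, 'item': 85}, out=142

Final answer: {'x': 142, 'z': 44, 'item': 85}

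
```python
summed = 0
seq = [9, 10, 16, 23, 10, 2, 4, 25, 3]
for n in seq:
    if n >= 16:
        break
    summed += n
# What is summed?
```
Trace:
  summed=0
  summed=9, n=9
  summed=19, n=10
  summed=19, n=16

Final answer: 19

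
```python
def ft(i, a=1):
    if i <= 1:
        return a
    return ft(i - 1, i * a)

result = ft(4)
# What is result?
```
Call trace:
ft(i=4, a=1)
  ft(i=3, a=4)
    ft(i=2, a=12)
      ft(i=1, a=24)
      -> return 24
    -> return 24
  -> return 24
-> return 24

Final answer: 24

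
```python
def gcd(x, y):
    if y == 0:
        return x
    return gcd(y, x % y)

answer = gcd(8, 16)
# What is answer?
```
Call trace:
gcd(x=8, y=16)
  gcd(x=16, y=8)
    gcd(x=8, y=0)
    -> return 8
  -> return 8
-> return 8

Final answer: 8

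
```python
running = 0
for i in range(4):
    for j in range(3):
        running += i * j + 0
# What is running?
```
Trace:
  running=0
  running=0, i=0, j=0
  running=0, i=0, j=1
  running=0, i=0, j=2
  running=0, i=1, j=0
  running=1, i=1, j=1
  running=3, i=1, j=2
  running=3, i=2, j=0
  running=5, i=2, j=1
  running=9, i=2, j=2
  running=9, i=3, j=0
  running=12, i=3, j=1
  running=18, i=3, j=2

Final answer: 18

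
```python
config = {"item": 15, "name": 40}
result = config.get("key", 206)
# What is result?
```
Trace:
  config={'item': 15, 'name': 40}
  config={'item': 15, 'name': 40}, result=206

Final answer: 206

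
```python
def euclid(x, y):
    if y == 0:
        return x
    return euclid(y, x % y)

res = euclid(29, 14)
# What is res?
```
Call trace:
euclid(x=29, y=14)
  euclid(x=14, y=1)
    euclid(x=1, y=0)
    -> return 1
  -> return 1
-> return 1

Final answer: 1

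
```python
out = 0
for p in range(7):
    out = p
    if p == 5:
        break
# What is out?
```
Trace:
  out=0
  out=0, p=0
  out=1, p=1
  out=2, p=2
  out=3, p=3
  out=4, p=4
  out=5, p=5

Final answer: 5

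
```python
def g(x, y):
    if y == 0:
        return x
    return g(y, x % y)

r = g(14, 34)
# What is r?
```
Call trace:
g(x=14, y=34)
  g(x=34, y=14)
    g(x=14, y=6)
      g(x=6, y=2)
        g(x=2, y=0)
        -> return 2
      -> return 2
    -> return 2
  -> return 2
-> return 2

Final answer: 2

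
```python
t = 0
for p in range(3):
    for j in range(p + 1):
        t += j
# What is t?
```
Trace:
  t=0
  t=0, p=0, j=0
  t=0, p=1, j=0
  t=1, p=1, j=1
  t=1, p=2, j=0
  t=2, p=2, j=1
  t=4, p=2, j=2

Final answer: 4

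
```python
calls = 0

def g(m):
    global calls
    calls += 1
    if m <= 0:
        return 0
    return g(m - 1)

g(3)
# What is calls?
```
Call trace:
g(m=3)
  g(m=2)
    g(m=1)
      g(m=0)
      -> return 0
    -> return 0
  -> return 0
-> return 0

calls is incremented once per call. g is entered once for each m = 3, 2, 1, 0 (the m <= 0 call returns without recursing), i.e. 3 + 1 calls.
calls = 4

Final answer: 4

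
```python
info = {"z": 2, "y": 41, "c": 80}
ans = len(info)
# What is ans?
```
Trace:
  info={'z': 2, 'y': 41, 'c': 80}
  info={'z': 2, 'y': 41, 'c': 80}, ans=3

Final answer: 3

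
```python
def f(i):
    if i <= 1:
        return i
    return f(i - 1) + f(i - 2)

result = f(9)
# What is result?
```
Call trace (a repeated sub-call is expanded the first time; later identical calls just restate its return value):
f(i=9)
  f(i=8)
    f(i=7)
      f(i=6)
        f(i=5)
          f(i=4)
            f(i=3)
              f(i=2)
                f(i=1)
                -> return 1
                f(i=0)
                -> return 0
              -> return 1
              f(i=1)
              -> return 1
            -> return 2
            f(i=2) -> return 1  (same call as traced above)
          -> return 3
          f(i=3) -> return 2  (same call as traced above)
        -> return 5
        f(i=4) -> return 3  (same call as traced above)
      -> return 8
      f(i=5) -> return 5  (same call as traced above)
    -> return 13
    f(i=6) -> return 8  (same call as traced above)
  -> return 21
  f(i=7) -> return 13  (same call as traced above)
-> return 34

Final answer: 34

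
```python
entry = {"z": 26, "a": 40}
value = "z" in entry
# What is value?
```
Trace:
  entry={'z': 26, 'a': 40}
  entry={'z': 26, 'a': 40}, value=True

Final answer: True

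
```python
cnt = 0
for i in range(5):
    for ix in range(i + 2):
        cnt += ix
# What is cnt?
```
Trace:
  cnt=0
  cnt=0, i=0, ix=0
  cnt=1, i=0, ix=1
  cnt=1, i=1, ix=0
  cnt=2, i=1, ix=1
  cnt=4, i=1, ix=2
  cnt=4, i=2, ix=0
  cnt=5, i=2, ix=1
  cnt=7, i=2, ix=2
  cnt=10, i=2, ix=3
  cnt=10, i=3, ix=0
  cnt=11, i=3, ix=1
  cnt=13, i=3, ix=2
  cnt=16, i=3, ix=3
  cnt=20, i=3, ix=4
  cnt=20, i=4, ix=0
  cnt=21, i=4, ix=1
  cnt=23, i=4, ix=2
  cnt=26, i=4, ix=3
  cnt=30, i=4, ix=4
  cnt=35, i=4, ix=5

Final answer: 35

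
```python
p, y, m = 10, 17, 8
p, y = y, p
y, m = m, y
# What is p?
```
Trace:
  p=10, y=17, m=8
  p=17, y=10, m=8
  p=17, y=8, m=10

Final answer: 17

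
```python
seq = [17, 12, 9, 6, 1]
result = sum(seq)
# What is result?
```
Trace:
  seq=[17, 12, 9, 6, 1]
  seq=[17, 12, 9, 6, 1], result=45

Final answer: 45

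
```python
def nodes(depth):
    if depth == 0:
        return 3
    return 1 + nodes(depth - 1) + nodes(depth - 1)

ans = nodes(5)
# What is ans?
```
Call trace (a repeated sub-call is expanded the first time; later identical calls just restate its return value):
nodes(depth=5)
  nodes(depth=4)
    nodes(depth=3)
      nodes(depth=2)
        nodes(depth=1)
          nodes(depth=0)
          -> return 3
          nodes(depth=0)
          -> return 3
        -> return 7
        nodes(depth=1) -> return 7  (same call as traced above)
      -> return 15
      nodes(depth=2) -> return 15  (same call as traced above)
    -> return 31
    nodes(depth=3) -> return 31  (same call as traced above)
  -> return 63
  nodes(depth=4) -> return 63  (same call as traced above)
-> return 127

Final answer: 127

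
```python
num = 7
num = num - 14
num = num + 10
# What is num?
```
Trace:
  num=7
  num=-7
  num=3

Final answer: 3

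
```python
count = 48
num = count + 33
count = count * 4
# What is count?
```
Trace:
  count=48
  count=48, num=81
  count=192, num=81

Final answer: 192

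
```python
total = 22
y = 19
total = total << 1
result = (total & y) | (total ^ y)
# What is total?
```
Trace:
  total=22
  total=22, y=19
  total=44, y=19
  total=44, y=19, result=63

Final answer: 44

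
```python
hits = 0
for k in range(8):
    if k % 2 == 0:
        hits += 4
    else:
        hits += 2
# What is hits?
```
Trace:
  hits=0
  hits=4, k=0
  hits=6, k=1
  hits=10, k=2
  hits=12, k=3
  hits=16, k=4
  hits=18, k=5
  hits=22, k=6
  hits=24, k=7

Final answer: 24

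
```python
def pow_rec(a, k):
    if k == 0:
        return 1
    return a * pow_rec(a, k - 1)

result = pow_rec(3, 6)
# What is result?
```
Call trace:
pow_rec(a=3, k=6)
  pow_rec(a=3, k=5)
    pow_rec(a=3, k=4)
      pow_rec(a=3, k=3)
        pow_rec(a=3, k=2)
          pow_rec(a=3, k=1)
            pow_rec(a=3, k=0)
            -> return 1
          -> return 3
        -> return 9
      -> return 27
    -> return 81
  -> return 243
-> return 729

Final answer: 729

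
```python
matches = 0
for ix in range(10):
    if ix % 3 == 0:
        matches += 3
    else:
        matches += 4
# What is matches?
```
Trace:
  matches=0
  matches=3, ix=0
  matches=7, ix=1
  matches=11, ix=2
  matches=14, ix=3
  matches=18, ix=4
  matches=22, ix=5
  matches=25, ix=6
  matches=29, ix=7
  matches=33, ix=8
  matches=36, ix=9

Final answer: 36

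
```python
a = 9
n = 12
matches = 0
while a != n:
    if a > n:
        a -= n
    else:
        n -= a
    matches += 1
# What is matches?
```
Trace:
  a=9
  a=9, n=12
  a=9, n=12, matches=0
  a=9, n=3, matches=1
  a=6, n=3, matches=2
  a=3, n=3, matches=3

Final answer: 3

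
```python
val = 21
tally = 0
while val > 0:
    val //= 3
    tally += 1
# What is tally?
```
Trace:
  val=21
  val=21, tally=0
  val=7, tally=1
  val=2, tally=2
  val=0, tally=3

Final answer: 3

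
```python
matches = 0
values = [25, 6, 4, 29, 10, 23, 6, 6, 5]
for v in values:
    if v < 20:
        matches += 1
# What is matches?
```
Trace:
  matches=0
  matches=0, v=25
  matches=1, v=6
  matches=2, v=4
  matches=2, v=29
  matches=3, v=10
  matches=3, v=23
  matches=4, v=6
  matches=5, v=6
  matches=6, v=5

Final answer: 6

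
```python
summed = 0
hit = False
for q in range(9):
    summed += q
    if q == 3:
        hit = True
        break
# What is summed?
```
Trace:
  summed=0
  summed=0, hit=False
  summed=0, hit=False, q=0
  summed=1, hit=False, q=1
  summed=3, hit=False, q=2
  summed=6, hit=True, q=3

Final answer: 6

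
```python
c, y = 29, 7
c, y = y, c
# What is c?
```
Trace:
  c=29, y=7
  c=7, y=29

Final answer: 7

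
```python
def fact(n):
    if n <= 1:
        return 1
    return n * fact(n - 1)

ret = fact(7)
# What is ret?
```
Call trace:
fact(n=7)
  fact(n=6)
    fact(n=5)
      fact(n=4)
        fact(n=3)
          fact(n=2)
            fact(n=1)
            -> return 1
          -> return 2
        -> return 6
      -> return 24
    -> return 120
  -> return 720
-> return 5040

Final answer: 5040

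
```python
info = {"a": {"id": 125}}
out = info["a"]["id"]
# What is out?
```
Trace:
  info={'a': {'id': 125}}
  info={'a': {'id': 125}}, out=125

Final answer: 125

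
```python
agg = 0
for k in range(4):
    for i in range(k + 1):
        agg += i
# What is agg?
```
Trace:
  agg=0
  agg=0, k=0, i=0
  agg=0, k=1, i=0
  agg=1, k=1, i=1
  agg=1, k=2, i=0
  agg=2, k=2, i=1
  agg=4, k=2, i=2
  agg=4, k=3, i=0
  agg=5, k=3, i=1
  agg=7, k=3, i=2
  agg=10, k=3, i=3

Final answer: 10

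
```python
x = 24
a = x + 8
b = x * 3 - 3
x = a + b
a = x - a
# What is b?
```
Trace:
  x=24
  x=24, a=32
  x=24, a=32, b=69
  x=101, a=32, b=69
  x=101, a=69, b=69

Final answer: 69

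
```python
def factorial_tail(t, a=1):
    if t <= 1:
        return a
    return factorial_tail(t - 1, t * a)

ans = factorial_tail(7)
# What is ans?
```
Call trace:
factorial_tail(t=7, a=1)
  factorial_tail(t=6, a=7)
    factorial_tail(t=5, a=42)
      factorial_tail(t=4, a=210)
        factorial_tail(t=3, a=840)
          factorial_tail(t=2, a=2520)
            factorial_tail(t=1, a=5040)
            -> return 5040
          -> return 5040
        -> return 5040
      -> return 5040
    -> return 5040
  -> return 5040
-> return 5040

Final answer: 5040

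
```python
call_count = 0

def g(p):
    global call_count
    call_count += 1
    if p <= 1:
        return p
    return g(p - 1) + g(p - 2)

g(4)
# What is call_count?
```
Call trace (a repeated sub-call is expanded the first time; later identical calls just restate its return value):
g(p=4)
  g(p=3)
    g(p=2)
      g(p=1)
      -> return 1
      g(p=0)
      -> return 0
    -> return 1
    g(p=1)
    -> return 1
  -> return 2
  g(p=2) -> return 1  (same call as traced above)
-> return 3

call_count is incremented once per call, so count the calls in each subtree. Let C(p) = number of calls made by g(p).
C(0) = C(1) = 1 (base case, no recursion); C(p) = 1 + C(p - 1) + C(p - 2) otherwise.
C(2) = 1 + C(1) + C(0) = 1 + 1 + 1 = 3
C(3) = 1 + C(2) + C(1) = 1 + 3 + 1 = 5
C(4) = 1 + C(3) + C(2) = 1 + 5 + 3 = 9
call_count = C(4) = 9

Final answer: 9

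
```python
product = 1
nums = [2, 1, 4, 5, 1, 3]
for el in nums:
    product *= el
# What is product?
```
Trace:
  product=1
  product=2, el=2
  product=2, el=1
  product=8, el=4
  product=40, el=5
  product=40, el=1
  product=120, el=3

Final answer: 120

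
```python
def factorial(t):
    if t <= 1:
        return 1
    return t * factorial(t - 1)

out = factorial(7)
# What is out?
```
Call trace:
factorial(t=7)
  factorial(t=6)
    factorial(t=5)
      factorial(t=4)
        factorial(t=3)
          factorial(t=2)
            factorial(t=1)
            -> return 1
          -> return 2
        -> return 6
      -> return 24
    -> return 120
  -> return 720
-> return 5040

Final answer: 5040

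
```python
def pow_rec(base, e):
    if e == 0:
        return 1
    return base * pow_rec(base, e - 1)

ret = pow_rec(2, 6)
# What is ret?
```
Call trace:
pow_rec(base=2, e=6)
  pow_rec(base=2, e=5)
    pow_rec(base=2, e=4)
      pow_rec(base=2, e=3)
        pow_rec(base=2, e=2)
          pow_rec(base=2, e=1)
            pow_rec(base=2, e=0)
            -> return 1
          -> return 2
        -> return 4
      -> return 8
    -> return 16
  -> return 32
-> return 64

Final answer: 64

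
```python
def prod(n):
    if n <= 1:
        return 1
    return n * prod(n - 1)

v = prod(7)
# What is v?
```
Call trace:
prod(n=7)
  prod(n=6)
    prod(n=5)
      prod(n=4)
        prod(n=3)
          prod(n=2)
            prod(n=1)
            -> return 1
          -> return 2
        -> return 6
      -> return 24
    -> return 120
  -> return 720
-> return 5040

Final answer: 5040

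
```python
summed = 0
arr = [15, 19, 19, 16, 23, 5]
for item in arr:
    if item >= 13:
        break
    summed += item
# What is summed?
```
Trace:
  summed=0
  summed=0, item=15

Final answer: 0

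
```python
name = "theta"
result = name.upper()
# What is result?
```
Trace:
  name='theta'
  name='theta', result='THETA'

Final answer: 'THETA'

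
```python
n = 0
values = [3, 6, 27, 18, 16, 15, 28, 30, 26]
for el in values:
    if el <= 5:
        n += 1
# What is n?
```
Trace:
  n=0
  n=1, el=3
  n=1, el=6
  n=1, el=27
  n=1, el=18
  n=1, el=16
  n=1, el=15
  n=1, el=28
  n=1, el=30
  n=1, el=26

Final answer: 1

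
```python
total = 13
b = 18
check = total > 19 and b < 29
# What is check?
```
Trace:
  total=13
  total=13, b=18
  total=13, b=18, check=False

Final answer: False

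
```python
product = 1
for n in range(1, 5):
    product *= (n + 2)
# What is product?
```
Trace:
  product=1
  product=3, n=1
  product=12, n=2
  product=60, n=3
  product=360, n=4

Final answer: 360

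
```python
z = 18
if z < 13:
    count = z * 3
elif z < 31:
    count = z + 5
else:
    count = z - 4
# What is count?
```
Trace:
  z=18
  z=18, count=23

Final answer: 23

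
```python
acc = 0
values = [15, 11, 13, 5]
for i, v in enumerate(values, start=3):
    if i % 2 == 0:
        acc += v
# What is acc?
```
Trace:
  acc=0
  acc=0, i=3, v=15
  acc=11, i=4, v=11
  acc=11, i=5, v=13
  acc=16, i=6, v=5

Final answer: 16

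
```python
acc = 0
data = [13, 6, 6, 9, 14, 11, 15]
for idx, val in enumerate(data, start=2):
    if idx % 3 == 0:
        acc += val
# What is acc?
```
Trace:
  acc=0
  acc=0, idx=2, val=13
  acc=6, idx=3, val=6
  acc=6, idx=4, val=6
  acc=6, idx=5, val=9
  acc=20, idx=6, val=14
  acc=20, idx=7, val=11
  acc=20, idx=8, val=15

Final answer: 20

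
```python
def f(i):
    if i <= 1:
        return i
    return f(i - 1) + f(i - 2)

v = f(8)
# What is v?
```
Call trace (a repeated sub-call is expanded the first time; later identical calls just restate its return value):
f(i=8)
  f(i=7)
    f(i=6)
      f(i=5)
        f(i=4)
          f(i=3)
            f(i=2)
              f(i=1)
              -> return 1
              f(i=0)
              -> return 0
            -> return 1
            f(i=1)
            -> return 1
          -> return 2
          f(i=2) -> return 1  (same call as traced above)
        -> return 3
        f(i=3) -> return 2  (same call as traced above)
      -> return 5
      f(i=4) -> return 3  (same call as traced above)
    -> return 8
    f(i=5) -> return 5  (same call as traced above)
  -> return 13
  f(i=6) -> return 8  (same call as traced above)
-> return 21

Final answer: 21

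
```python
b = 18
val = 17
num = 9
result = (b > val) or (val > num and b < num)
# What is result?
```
Trace:
  b=18
  b=18, val=17
  b=18, val=17, num=9
  b=18, val=17, num=9, result=True

Final answer: True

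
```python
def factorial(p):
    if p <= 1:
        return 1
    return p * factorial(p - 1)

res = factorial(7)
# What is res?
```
Call trace:
factorial(p=7)
  factorial(p=6)
    factorial(p=5)
      factorial(p=4)
        factorial(p=3)
          factorial(p=2)
            factorial(p=1)
            -> return 1
          -> return 2
        -> return 6
      -> return 24
    -> return 120
  -> return 720
-> return 5040

Final answer: 5040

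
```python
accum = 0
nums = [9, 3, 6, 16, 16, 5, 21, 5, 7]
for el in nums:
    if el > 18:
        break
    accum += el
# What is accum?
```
Trace:
  accum=0
  accum=9, el=9
  accum=12, el=3
  accum=18, el=6
  accum=34, el=16
  accum=50, el=16
  accum=55, el=5
  accum=55, el=21

Final answer: 55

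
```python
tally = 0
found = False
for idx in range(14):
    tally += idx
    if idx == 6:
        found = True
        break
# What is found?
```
Trace:
  tally=0
  tally=0, found=False
  tally=0, found=False, idx=0
  tally=1, found=False, idx=1
  tally=3, found=False, idx=2
  tally=6, found=False, idx=3
  tally=10, found=False, idx=4
  tally=15, found=False, idx=5
  tally=21, found=True, idx=6

Final answer: True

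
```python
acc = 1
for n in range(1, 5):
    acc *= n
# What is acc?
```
Trace:
  acc=1
  acc=1, n=1
  acc=2, n=2
  acc=6, n=3
  acc=24, n=4

Final answer: 24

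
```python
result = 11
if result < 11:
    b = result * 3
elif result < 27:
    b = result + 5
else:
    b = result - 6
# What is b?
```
Trace:
  result=11
  result=11, b=16

Final answer: 16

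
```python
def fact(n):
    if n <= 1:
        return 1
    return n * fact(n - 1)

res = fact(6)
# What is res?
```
Call trace:
fact(n=6)
  fact(n=5)
    fact(n=4)
      fact(n=3)
        fact(n=2)
          fact(n=1)
          -> return 1
        -> return 2
      -> return 6
    -> return 24
  -> return 120
-> return 720

Final answer: 720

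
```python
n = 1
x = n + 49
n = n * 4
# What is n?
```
Trace:
  n=1
  n=1, x=50
  n=4, x=50

Final answer: 4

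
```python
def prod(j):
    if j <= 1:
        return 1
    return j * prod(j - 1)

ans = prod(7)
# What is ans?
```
Call trace:
prod(j=7)
  prod(j=6)
    prod(j=5)
      prod(j=4)
        prod(j=3)
          prod(j=2)
            prod(j=1)
            -> return 1
          -> return 2
        -> return 6
      -> return 24
    -> return 120
  -> return 720
-> return 5040

Final answer: 5040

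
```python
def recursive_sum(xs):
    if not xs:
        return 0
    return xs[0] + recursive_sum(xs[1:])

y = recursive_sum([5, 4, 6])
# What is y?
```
Call trace:
recursive_sum(xs=[5, 4, 6])
  recursive_sum(xs=[4, 6])
    recursive_sum(xs=[6])
      recursive_sum(xs=[])
      -> return 0
    -> return 6
  -> return 10
-> return 15

Final answer: 15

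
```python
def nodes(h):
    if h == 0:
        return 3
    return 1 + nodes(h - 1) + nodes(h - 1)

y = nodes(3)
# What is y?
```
Call trace (a repeated sub-call is expanded the first time; later identical calls just restate its return value):
nodes(h=3)
  nodes(h=2)
    nodes(h=1)
      nodes(h=0)
      -> return 3
      nodes(h=0)
      -> return 3
    -> return 7
    nodes(h=1) -> return 7  (same call as traced above)
  -> return 15
  nodes(h=2) -> return 15  (same call as traced above)
-> return 31

Final answer: 31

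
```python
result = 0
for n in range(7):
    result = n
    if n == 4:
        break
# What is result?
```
Trace:
  result=0
  result=0, n=0
  result=1, n=1
  result=2, n=2
  result=3, n=3
  result=4, n=4

Final answer: 4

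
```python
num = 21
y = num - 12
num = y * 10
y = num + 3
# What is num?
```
Trace:
  num=21
  num=21, y=9
  num=90, y=9
  num=90, y=93

Final answer: 90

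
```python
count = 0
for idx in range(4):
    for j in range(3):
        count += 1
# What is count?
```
Trace:
  count=0
  count=1, idx=0, j=0
  count=2, idx=0, j=1
  count=3, idx=0, j=2
  count=4, idx=1, j=0
  count=5, idx=1, j=1
  count=6, idx=1, j=2
  count=7, idx=2, j=0
  count=8, idx=2, j=1
  count=9, idx=2, j=2
  count=10, idx=3, j=0
  count=11, idx=3, j=1
  count=12, idx=3, j=2

Final answer: 12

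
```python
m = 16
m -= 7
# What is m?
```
Trace:
  m=16
  m=9

Final answer: 9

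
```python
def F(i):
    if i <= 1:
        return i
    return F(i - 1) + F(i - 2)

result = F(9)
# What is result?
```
Call trace (a repeated sub-call is expanded the first time; later identical calls just restate its return value):
F(i=9)
  F(i=8)
    F(i=7)
      F(i=6)
        F(i=5)
          F(i=4)
            F(i=3)
              F(i=2)
                F(i=1)
                -> return 1
                F(i=0)
                -> return 0
              -> return 1
              F(i=1)
              -> return 1
            -> return 2
            F(i=2) -> return 1  (same call as traced above)
          -> return 3
          F(i=3) -> return 2  (same call as traced above)
        -> return 5
        F(i=4) -> return 3  (same call as traced above)
      -> return 8
      F(i=5) -> return 5  (same call as traced above)
    -> return 13
    F(i=6) -> return 8  (same call as traced above)
  -> return 21
  F(i=7) -> return 13  (same call as traced above)
-> return 34

Final answer: 34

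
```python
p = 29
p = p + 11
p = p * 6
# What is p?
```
Trace:
  p=29
  p=40
  p=240

Final answer: 240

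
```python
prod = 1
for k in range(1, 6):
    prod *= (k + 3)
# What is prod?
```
Trace:
  prod=1
  prod=4, k=1
  prod=20, k=2
  prod=120, k=3
  prod=840, k=4
  prod=6720, k=5

Final answer: 6720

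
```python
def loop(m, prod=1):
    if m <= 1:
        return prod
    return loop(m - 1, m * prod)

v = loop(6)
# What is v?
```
Call trace:
loop(m=6, prod=1)
  loop(m=5, prod=6)
    loop(m=4, prod=30)
      loop(m=3, prod=120)
        loop(m=2, prod=360)
          loop(m=1, prod=720)
          -> return 720
        -> return 720
      -> return 720
    -> return 720
  -> return 720
-> return 720

Final answer: 720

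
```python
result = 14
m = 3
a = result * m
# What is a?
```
Trace:
  result=14
  result=14, m=3
  result=14, m=3, a=42

Final answer: 42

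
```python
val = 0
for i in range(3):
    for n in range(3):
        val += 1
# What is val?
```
Trace:
  val=0
  val=1, i=0, n=0
  val=2, i=0, n=1
  val=3, i=0, n=2
  val=4, i=1, n=0
  val=5, i=1, n=1
  val=6, i=1, n=2
  val=7, i=2, n=0
  val=8, i=2, n=1
  val=9, i=2, n=2

Final answer: 9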